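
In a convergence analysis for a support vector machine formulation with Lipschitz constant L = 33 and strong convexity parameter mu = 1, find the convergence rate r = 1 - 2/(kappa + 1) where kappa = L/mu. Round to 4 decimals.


Step 1: Compute the condition number.
kappa = L/mu = 33/1 = 33.0
Step 2: Compute the convergence rate.
r = 1 - 2/(kappa + 1) = 1 - 2*mu/(L + mu) = (L - mu)/(L + mu) = 32/34 = 0.9412


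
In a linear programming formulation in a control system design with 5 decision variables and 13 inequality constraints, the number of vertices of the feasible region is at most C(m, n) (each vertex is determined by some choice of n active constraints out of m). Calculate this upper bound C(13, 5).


Each vertex corresponds to some choice of n active constraints out of m, so the number of vertices is at most C(m, n) = m! / (n!(m-n)!).
m = 13, n = 5
Numerator: 13 * 12 * 11 * 10 * 9
Denominator: 5! = 120
C(13, 5) = 1287


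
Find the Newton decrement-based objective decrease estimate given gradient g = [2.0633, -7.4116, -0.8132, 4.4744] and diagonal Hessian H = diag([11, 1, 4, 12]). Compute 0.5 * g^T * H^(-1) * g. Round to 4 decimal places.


Step 1: H is diagonal, so H^(-1) * g = [0.1876, -7.4116, -0.2033, 0.3729].
Step 2: g^T H^(-1) g = sum_i g_i^2 / H_ii
  = (2.0633)^2/11 + (-7.4116)^2/1 + (-0.8132)^2/4 + (4.4744)^2/12
  = 0.387 + 54.9318 + 0.1653 + 1.6684 = 57.1525
Step 3: Objective decrease = 0.5 * g^T H^(-1) g = 28.5763


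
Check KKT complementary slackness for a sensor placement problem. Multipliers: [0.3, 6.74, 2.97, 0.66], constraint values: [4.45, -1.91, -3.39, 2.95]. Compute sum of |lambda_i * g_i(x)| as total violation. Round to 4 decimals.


KKT complementary slackness check:
lambda_1 * g_1 = 0.3 * 4.45 = 1.335
lambda_2 * g_2 = 6.74 * -1.91 = -12.8734
lambda_3 * g_3 = 2.97 * -3.39 = -10.0683
lambda_4 * g_4 = 0.66 * 2.95 = 1.947
Total violation = 1.335 + 12.8734 + 10.0683 + 1.947 = 26.2237


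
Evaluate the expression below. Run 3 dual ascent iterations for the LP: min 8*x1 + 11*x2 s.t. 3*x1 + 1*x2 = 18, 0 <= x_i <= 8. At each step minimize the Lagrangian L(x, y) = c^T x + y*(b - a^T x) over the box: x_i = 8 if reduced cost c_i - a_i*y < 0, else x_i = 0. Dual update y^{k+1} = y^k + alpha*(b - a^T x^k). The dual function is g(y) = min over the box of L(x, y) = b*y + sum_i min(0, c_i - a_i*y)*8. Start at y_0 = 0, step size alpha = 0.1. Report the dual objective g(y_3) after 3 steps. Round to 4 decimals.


Dual ascent for LP: min 8*x1 + 11*x2, 3*x1 + 1*x2 = 18, 0 <= x_i <= 8
Step 1: y^k = 0.0, reduced costs: (8.0, 11.0)
  x^k = (0.0, 0.0), subgradient = b - a^T x = 18.0
  y^{k+1} = 0.0 + 0.1*18.0 = 1.8
Step 2: y^k = 1.8, reduced costs: (2.6, 9.2)
  x^k = (0.0, 0.0), subgradient = b - a^T x = 18.0
  y^{k+1} = 1.8 + 0.1*18.0 = 3.6
Step 3: y^k = 3.6, reduced costs: (-2.8, 7.4)
  x^k = (8.0, 0.0), subgradient = b - a^T x = -6.0
  y^{k+1} = 3.6 + 0.1*-6.0 = 3.0
Dual objective at y_3 = 3.0: reduced costs (-1.0, 8.0), box minimizer x = (8.0, 0.0)
g(y_3) = b*y + (c1 - a1*y)*x1 + (c2 - a2*y)*x2 = 18*3.0 + (-1.0)*8.0 + 8.0*0.0 = 54.0 - 8.0 + 0.0 = 46.0


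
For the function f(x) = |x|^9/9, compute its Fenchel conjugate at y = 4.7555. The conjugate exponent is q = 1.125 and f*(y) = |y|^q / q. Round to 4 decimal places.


The conjugate exponent q satisfies 1/p + 1/q = 1.
p = 9, so q = 9/(9 - 1) = 1.125
|y|^q = 4.7555^1.125 = 5.7789
f*(4.7555) = 5.7789 / 1.125 = 5.1368


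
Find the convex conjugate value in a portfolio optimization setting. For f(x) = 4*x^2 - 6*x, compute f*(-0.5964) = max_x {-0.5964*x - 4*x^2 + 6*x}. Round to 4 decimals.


f*(y) = sup_x {y*x - a*x^2 - b*x} = sup_x {(y-b)*x - a*x^2}
FOC: (y - b) - 2a*x = 0 => x* = (y - b)/(2a)
x* = (-0.5964 + 6)/(2*4) = 0.6755
f*(-0.5964) = (y-b)^2/(4a) = (-0.5964 + 6)^2/(4*4)
= 29.1989/16 = 1.8249


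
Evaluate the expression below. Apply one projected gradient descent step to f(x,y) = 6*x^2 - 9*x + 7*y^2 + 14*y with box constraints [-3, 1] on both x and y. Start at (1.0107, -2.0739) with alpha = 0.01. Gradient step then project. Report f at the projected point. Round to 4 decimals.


Step 1: Compute gradient at (1.0107, -2.0739).
grad_x = 2*6*1.0107 - 9 = 3.1284
grad_y = 2*7*-2.0739 + 14 = -15.0346
Step 2: Gradient step.
x_raw = 1.0107 - 0.01*3.1284 = 0.9794
y_raw = -2.0739 - 0.01*-15.0346 = -1.9236
Step 3: Project onto [-3, 1].
x_proj = clip(0.9794) = 0.9794
y_proj = clip(-1.9236) = -1.9236
Step 4: Evaluate f.
f(0.9794, -1.9236) = -4.0885


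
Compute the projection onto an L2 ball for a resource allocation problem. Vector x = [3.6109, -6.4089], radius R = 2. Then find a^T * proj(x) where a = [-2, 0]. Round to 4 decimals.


Step 1: Compute ||x|| (intermediates to 6 decimals).
||x|| = sqrt(3.6109^2 + (-6.4089)^2) = 7.356127
Step 2: Project.
Since ||x|| > R, scale = R/||x|| = 2/7.356127 = 0.271882, proj(x) = scale * x
proj(x) = [0.981739, -1.742465]
Step 3: Dot product.
a^T * proj(x) = -2*0.981739 + 0*(-1.742465) = -1.9635


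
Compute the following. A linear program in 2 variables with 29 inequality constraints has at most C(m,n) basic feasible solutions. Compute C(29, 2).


Each vertex corresponds to some choice of n active constraints out of m, so the number of vertices is at most C(m, n) = m! / (n!(m-n)!).
m = 29, n = 2
Numerator: 29 * 28
Denominator: 2! = 2
C(29, 2) = 406


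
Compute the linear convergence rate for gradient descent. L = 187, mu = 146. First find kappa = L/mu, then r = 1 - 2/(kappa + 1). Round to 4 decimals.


Step 1: Compute the condition number.
kappa = L/mu = 187/146 = 1.2808
Step 2: Compute the convergence rate.
r = 1 - 2/(kappa + 1) = 1 - 2*mu/(L + mu) = (L - mu)/(L + mu) = 41/333 = 0.1231


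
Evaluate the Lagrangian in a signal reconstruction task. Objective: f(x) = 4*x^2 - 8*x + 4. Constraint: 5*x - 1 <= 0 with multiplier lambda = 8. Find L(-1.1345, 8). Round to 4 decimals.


Step 1: Evaluate f(x).
f(-1.1345) = 4*(-1.1345)^2 - 8*(-1.1345) + 4 = 18.2244
Step 2: Evaluate g(x).
g(-1.1345) = 5*-1.1345 - 1 = -6.6725
Step 3: Compute Lagrangian.
L = 18.2244 + 8*-6.6725 = -35.1556


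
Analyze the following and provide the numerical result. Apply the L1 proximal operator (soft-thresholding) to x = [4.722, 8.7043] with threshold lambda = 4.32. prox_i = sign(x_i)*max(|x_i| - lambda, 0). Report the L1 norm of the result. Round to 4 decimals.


Soft-thresholding with lambda = 4.32:
prox(4.722) = sign(4.722)*max(|4.722| - 4.32, 0) = 0.402
prox(8.7043) = sign(8.7043)*max(|8.7043| - 4.32, 0) = 4.3843
prox(x) = [0.402, 4.3843]
||prox(x)||_1 = 0.402 + 4.3843 = 4.7863


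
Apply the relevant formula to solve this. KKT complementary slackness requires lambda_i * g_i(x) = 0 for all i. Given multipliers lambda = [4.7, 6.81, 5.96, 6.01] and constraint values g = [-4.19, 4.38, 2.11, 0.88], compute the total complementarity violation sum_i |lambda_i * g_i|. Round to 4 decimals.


KKT complementary slackness check:
lambda_1 * g_1 = 4.7 * -4.19 = -19.693
lambda_2 * g_2 = 6.81 * 4.38 = 29.8278
lambda_3 * g_3 = 5.96 * 2.11 = 12.5756
lambda_4 * g_4 = 6.01 * 0.88 = 5.2888
Total violation = 19.693 + 29.8278 + 12.5756 + 5.2888 = 67.3852


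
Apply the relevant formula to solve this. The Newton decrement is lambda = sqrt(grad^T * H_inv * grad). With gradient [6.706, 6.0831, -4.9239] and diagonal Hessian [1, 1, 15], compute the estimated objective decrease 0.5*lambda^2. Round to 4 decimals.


Step 1: H is diagonal, so H^(-1) * g = [6.706, 6.0831, -0.3283].
Step 2: g^T H^(-1) g = sum_i g_i^2 / H_ii
  = (6.706)^2/1 + (6.0831)^2/1 + (-4.9239)^2/15
  = 44.9704 + 37.0041 + 1.6163 = 83.5909
Step 3: Objective decrease = 0.5 * g^T H^(-1) g = 41.7954


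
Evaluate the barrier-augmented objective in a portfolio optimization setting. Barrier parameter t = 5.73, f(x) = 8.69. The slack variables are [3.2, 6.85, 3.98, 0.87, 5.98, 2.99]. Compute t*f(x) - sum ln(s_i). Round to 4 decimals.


Step 1: Compute log-barrier.
ln values: [1.1632, 1.9242, 1.3813, -0.1393, 1.7884, 1.0953]
phi = -(1.1632 + 1.9242 + 1.3813 - 0.1393 + 1.7884 + 1.0953) = -7.2131
Step 2: Compute augmented objective.
t*f(x) = 5.73*8.69 = 49.7937
Total = 49.7937 - 7.2131 = 42.5806


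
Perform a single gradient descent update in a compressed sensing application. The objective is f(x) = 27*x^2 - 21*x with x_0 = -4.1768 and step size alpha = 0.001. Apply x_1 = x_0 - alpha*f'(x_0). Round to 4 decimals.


We compute the gradient at x_0 and apply the update.
f'(x) = 54*x - 21
f'(-4.1768) = 54*-4.1768 - 21 = -246.5472
x_1 = -4.1768 - 0.001*-246.5472 = -3.9303


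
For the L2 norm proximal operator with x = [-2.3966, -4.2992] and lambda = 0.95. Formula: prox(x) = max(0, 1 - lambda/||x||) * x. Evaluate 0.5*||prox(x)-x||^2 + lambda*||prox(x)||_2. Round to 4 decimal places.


Step 1: Compute ||x||.
||x|| = 4.9221
Step 2: Compute scaling factor.
scale = max(0, 1 - 0.95/4.9221) = 0.807
Step 3: prox(x) = [-1.934, -3.4694]
||prox(x)|| = 3.9721
Step 4: Proximal objective.
0.5*||prox-x||^2 = 0.4513
lambda*||prox|| = 3.7735
Total = 4.2247


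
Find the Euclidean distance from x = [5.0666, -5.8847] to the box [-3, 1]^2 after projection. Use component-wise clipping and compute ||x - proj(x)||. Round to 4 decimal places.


Project each component onto [-3, 1].
clip(5.0666) = 1.0, clip(-5.8847) = -3.0
Projection = [1.0, -3.0]
Squared diffs: [16.5372, 8.3215]
Distance = sqrt(24.8587) = 4.9859


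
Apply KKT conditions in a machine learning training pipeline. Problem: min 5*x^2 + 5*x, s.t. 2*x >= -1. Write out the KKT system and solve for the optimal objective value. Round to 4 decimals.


Step 1: Try lambda = 0 (constraint inactive).
Stationarity: 2*5*x + 5 = 0
x* = -5/(2*5) = -0.5
Check constraint: 2*-0.5 = -1.0 >= -1 -- satisfied.
Step 2: Compute optimal value.
f(x*) = 5*(-0.5)^2 + 5*(-0.5) = -1.25


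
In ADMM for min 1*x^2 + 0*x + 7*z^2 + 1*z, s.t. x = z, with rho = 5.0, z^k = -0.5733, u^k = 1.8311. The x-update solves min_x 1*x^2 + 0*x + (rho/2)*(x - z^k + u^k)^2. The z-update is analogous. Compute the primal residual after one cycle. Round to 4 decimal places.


ADMM iteration with rho = 5.0, z^k = -0.5733, u^k = 1.8311
Step 1: x-update.
Minimize 1*x^2 + 0*x + (5.0/2)*(x + 0.5733 + 1.8311)^2
FOC: (2*1 + 5.0)*x = 0 + 5.0*(-0.5733 - 1.8311)
x^{k+1} = -1.7174
Step 2: z-update.
Minimize 7*z^2 + 1*z + (5.0/2)*(-1.7174 - z + 1.8311)^2
FOC: (2*7 + 5.0)*z = -1 + 5.0*(-1.7174 + 1.8311)
z^{k+1} = -0.0227
Step 3: u-update.
u^{k+1} = 1.8311 - 1.7174 + 0.0227 = 0.1364
Step 4: Primal residual = |-1.7174 + 0.0227| = 1.6947


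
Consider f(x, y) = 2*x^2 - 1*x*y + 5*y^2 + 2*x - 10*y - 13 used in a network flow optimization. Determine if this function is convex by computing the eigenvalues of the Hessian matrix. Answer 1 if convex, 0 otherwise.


The Hessian of f(x,y) = 2*x^2 - 1*x*y + 5*y^2 + 2*x - 10*y - 13 is:
H = [[4, -1], [-1, 10]]
Trace = 4 + 10 = 14
Determinant = 4*10 - (-1)^2 = 39
Discriminant = (14)^2 - 4*39 = 40.0
Eigenvalues: lambda_1 = 3.8377, lambda_2 = 10.1623
The function is convex.

1


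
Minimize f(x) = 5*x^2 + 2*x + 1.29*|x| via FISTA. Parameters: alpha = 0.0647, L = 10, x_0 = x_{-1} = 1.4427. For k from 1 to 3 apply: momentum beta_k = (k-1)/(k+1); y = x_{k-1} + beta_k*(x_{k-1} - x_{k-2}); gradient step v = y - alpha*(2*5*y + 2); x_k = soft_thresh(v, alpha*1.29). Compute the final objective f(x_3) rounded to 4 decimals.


FISTA on f(x) = 5*x^2 + 2*x + 1.29*|x|
L = 10, alpha = 0.0647
Iteration 1: beta = 0.0, y = 1.4427 + 0.0*(1.4427 - 1.4427) = 1.4427
  grad(y) = 16.427, v = y - alpha*grad = 0.3799
  prox(v) = soft_thresh(0.3799, 0.0835) = 0.2964
Iteration 2: beta = 0.3333, y = 0.2964 + 0.3333*(0.2964 - 1.4427) = -0.0857
  grad(y) = 1.1431, v = y - alpha*grad = -0.1596
  prox(v) = soft_thresh(-0.1596, 0.0835) = -0.0762
Iteration 3: beta = 0.5, y = -0.0762 + 0.5*(-0.0762 - 0.2964) = -0.2625
  grad(y) = -0.6248, v = y - alpha*grad = -0.2221
  prox(v) = soft_thresh(-0.2221, 0.0835) = -0.1386
f(x_3) = 5*(-0.1386)^2 + 2*(-0.1386) + 1.29*|-0.1386| = -0.0024


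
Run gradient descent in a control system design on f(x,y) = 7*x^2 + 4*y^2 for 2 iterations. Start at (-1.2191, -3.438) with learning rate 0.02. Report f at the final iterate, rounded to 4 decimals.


Gradient descent on f(x,y) = 7*x^2 + 4*y^2.
Starting point: (-1.2191, -3.438), alpha = 0.02
Step 1: grad_x = 2*7*-1.2191 = -17.0674, grad_y = 2*4*-3.438 = -27.504
  x_1 = -1.2191 - 0.02*-17.0674 = -0.8778
  y_1 = -3.438 - 0.02*-27.504 = -2.8879
Step 2: grad_x = 2*7*-0.8778 = -12.2885, grad_y = 2*4*-2.8879 = -23.1034
  x_2 = -0.8778 - 0.02*-12.2885 = -0.632
  y_2 = -2.8879 - 0.02*-23.1034 = -2.4259
f(-0.632, -2.4259) = 7*(-0.632)^2 + 4*(-2.4259)^2 = 26.3349


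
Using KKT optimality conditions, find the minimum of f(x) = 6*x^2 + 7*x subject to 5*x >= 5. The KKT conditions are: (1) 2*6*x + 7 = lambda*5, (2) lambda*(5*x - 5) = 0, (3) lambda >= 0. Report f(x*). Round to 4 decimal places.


Step 1: Try lambda = 0 (constraint inactive).
x_unc = -7/(2*6) = -0.5833
Check: 5*-0.5833 = -2.9165 < 5 -- violated!
Step 2: Constraint must be active: 5*x = 5
x* = 5/5 = 1.0
lambda = (2*6*1.0 + 7)/5 = 3.8
Step 3: Compute optimal value.
f(x*) = 6*1.0^2 + 7*1.0 = 13.0


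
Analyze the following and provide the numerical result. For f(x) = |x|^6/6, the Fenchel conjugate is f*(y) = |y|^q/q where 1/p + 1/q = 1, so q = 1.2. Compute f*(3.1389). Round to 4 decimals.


The conjugate exponent q satisfies 1/p + 1/q = 1.
p = 6, so q = 6/(6 - 1) = 1.2
|y|^q = 3.1389^1.2 = 3.9458
f*(3.1389) = 3.9458 / 1.2 = 3.2882


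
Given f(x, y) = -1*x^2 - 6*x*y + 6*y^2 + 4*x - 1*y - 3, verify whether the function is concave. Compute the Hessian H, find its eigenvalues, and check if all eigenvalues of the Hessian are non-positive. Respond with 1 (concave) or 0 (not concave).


The Hessian of f(x,y) = -1*x^2 - 6*x*y + 6*y^2 + 4*x - 1*y - 3 is:
H = [[-2, -6], [-6, 12]]
Trace = -2 + 12 = 10
Determinant = -2*12 - (-6)^2 = -60
Discriminant = (10)^2 - 4*-60 = 340.0
Eigenvalues: lambda_1 = -4.2195, lambda_2 = 14.2195
The function is not concave.

0


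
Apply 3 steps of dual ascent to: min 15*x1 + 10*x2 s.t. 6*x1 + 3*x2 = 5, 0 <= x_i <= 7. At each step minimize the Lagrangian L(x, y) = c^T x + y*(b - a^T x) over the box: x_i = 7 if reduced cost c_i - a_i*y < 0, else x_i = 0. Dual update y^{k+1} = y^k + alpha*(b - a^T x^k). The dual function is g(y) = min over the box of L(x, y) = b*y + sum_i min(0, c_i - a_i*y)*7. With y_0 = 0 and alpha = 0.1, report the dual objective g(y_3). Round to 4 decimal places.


Dual ascent for LP: min 15*x1 + 10*x2, 6*x1 + 3*x2 = 5, 0 <= x_i <= 7
Step 1: y^k = 0.0, reduced costs: (15.0, 10.0)
  x^k = (0.0, 0.0), subgradient = b - a^T x = 5.0
  y^{k+1} = 0.0 + 0.1*5.0 = 0.5
Step 2: y^k = 0.5, reduced costs: (12.0, 8.5)
  x^k = (0.0, 0.0), subgradient = b - a^T x = 5.0
  y^{k+1} = 0.5 + 0.1*5.0 = 1.0
Step 3: y^k = 1.0, reduced costs: (9.0, 7.0)
  x^k = (0.0, 0.0), subgradient = b - a^T x = 5.0
  y^{k+1} = 1.0 + 0.1*5.0 = 1.5
Dual objective at y_3 = 1.5: reduced costs (6.0, 5.5), box minimizer x = (0.0, 0.0)
g(y_3) = b*y + (c1 - a1*y)*x1 + (c2 - a2*y)*x2 = 5*1.5 + 6.0*0.0 + 5.5*0.0 = 7.5 + 0.0 + 0.0 = 7.5


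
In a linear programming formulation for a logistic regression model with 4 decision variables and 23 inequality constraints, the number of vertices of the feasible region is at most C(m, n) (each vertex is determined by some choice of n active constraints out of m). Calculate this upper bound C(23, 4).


Each vertex corresponds to some choice of n active constraints out of m, so the number of vertices is at most C(m, n) = m! / (n!(m-n)!).
m = 23, n = 4
Numerator: 23 * 22 * 21 * 20
Denominator: 4! = 24
C(23, 4) = 8855


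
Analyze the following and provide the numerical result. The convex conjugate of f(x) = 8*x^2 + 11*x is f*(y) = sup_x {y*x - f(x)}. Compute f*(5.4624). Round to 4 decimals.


f*(y) = sup_x {y*x - a*x^2 - b*x} = sup_x {(y-b)*x - a*x^2}
FOC: (y - b) - 2a*x = 0 => x* = (y - b)/(2a)
x* = (5.4624 - 11)/(2*8) = -0.3461
f*(5.4624) = (y-b)^2/(4a) = (5.4624 - 11)^2/(4*8)
= 30.665/32 = 0.9583


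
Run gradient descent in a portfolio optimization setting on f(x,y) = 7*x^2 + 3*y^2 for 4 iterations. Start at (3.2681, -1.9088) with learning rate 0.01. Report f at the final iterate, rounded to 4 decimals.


Gradient descent on f(x,y) = 7*x^2 + 3*y^2.
Starting point: (3.2681, -1.9088), alpha = 0.01
Step 1: grad_x = 2*7*3.2681 = 45.7534, grad_y = 2*3*-1.9088 = -11.4528
  x_1 = 3.2681 - 0.01*45.7534 = 2.8106
  y_1 = -1.9088 - 0.01*-11.4528 = -1.7943
Step 2: grad_x = 2*7*2.8106 = 39.3479, grad_y = 2*3*-1.7943 = -10.7656
  x_2 = 2.8106 - 0.01*39.3479 = 2.4171
  y_2 = -1.7943 - 0.01*-10.7656 = -1.6866
Step 3: grad_x = 2*7*2.4171 = 33.8392, grad_y = 2*3*-1.6866 = -10.1197
  x_3 = 2.4171 - 0.01*33.8392 = 2.0787
  y_3 = -1.6866 - 0.01*-10.1197 = -1.5854
Step 4: grad_x = 2*7*2.0787 = 29.1017, grad_y = 2*3*-1.5854 = -9.5125
  x_4 = 2.0787 - 0.01*29.1017 = 1.7877
  y_4 = -1.5854 - 0.01*-9.5125 = -1.4903
f(1.7877, -1.4903) = 7*1.7877^2 + 3*(-1.4903)^2 = 29.0335


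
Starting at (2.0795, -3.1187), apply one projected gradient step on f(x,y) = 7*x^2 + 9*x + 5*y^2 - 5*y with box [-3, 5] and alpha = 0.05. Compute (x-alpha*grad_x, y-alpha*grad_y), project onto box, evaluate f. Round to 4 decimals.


Step 1: Compute gradient at (2.0795, -3.1187).
grad_x = 2*7*2.0795 + 9 = 38.113
grad_y = 2*5*-3.1187 - 5 = -36.187
Step 2: Gradient step.
x_raw = 2.0795 - 0.05*38.113 = 0.1739
y_raw = -3.1187 - 0.05*-36.187 = -1.3094
Step 3: Project onto [-3, 5].
x_proj = clip(0.1739) = 0.1739
y_proj = clip(-1.3094) = -1.3094
Step 4: Evaluate f.
f(0.1739, -1.3094) = 16.895


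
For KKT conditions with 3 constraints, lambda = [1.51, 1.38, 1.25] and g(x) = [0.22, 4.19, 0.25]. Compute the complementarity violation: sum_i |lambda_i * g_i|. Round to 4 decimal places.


KKT complementary slackness check:
lambda_1 * g_1 = 1.51 * 0.22 = 0.3322
lambda_2 * g_2 = 1.38 * 4.19 = 5.7822
lambda_3 * g_3 = 1.25 * 0.25 = 0.3125
Total violation = 0.3322 + 5.7822 + 0.3125 = 6.4269


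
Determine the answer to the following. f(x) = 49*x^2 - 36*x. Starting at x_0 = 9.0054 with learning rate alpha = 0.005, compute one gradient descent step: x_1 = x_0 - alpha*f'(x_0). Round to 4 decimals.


We compute the gradient at x_0 and apply the update.
f'(x) = 98*x - 36
f'(9.0054) = 98*9.0054 - 36 = 846.5292
x_1 = 9.0054 - 0.005*846.5292 = 4.7728


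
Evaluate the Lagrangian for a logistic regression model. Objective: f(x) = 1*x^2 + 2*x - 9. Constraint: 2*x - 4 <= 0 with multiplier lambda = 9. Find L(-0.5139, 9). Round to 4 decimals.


Step 1: Evaluate f(x).
f(-0.5139) = 1*(-0.5139)^2 + 2*(-0.5139) - 9 = -9.7637
Step 2: Evaluate g(x).
g(-0.5139) = 2*-0.5139 - 4 = -5.0278
Step 3: Compute Lagrangian.
L = -9.7637 + 9*-5.0278 = -55.0139


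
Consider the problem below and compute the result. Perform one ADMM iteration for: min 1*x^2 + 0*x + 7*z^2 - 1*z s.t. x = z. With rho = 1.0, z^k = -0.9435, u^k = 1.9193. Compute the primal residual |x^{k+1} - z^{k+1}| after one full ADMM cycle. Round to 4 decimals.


ADMM iteration with rho = 1.0, z^k = -0.9435, u^k = 1.9193
Step 1: x-update.
Minimize 1*x^2 + 0*x + (1.0/2)*(x + 0.9435 + 1.9193)^2
FOC: (2*1 + 1.0)*x = 0 + 1.0*(-0.9435 - 1.9193)
x^{k+1} = -0.9543
Step 2: z-update.
Minimize 7*z^2 - 1*z + (1.0/2)*(-0.9543 - z + 1.9193)^2
FOC: (2*7 + 1.0)*z = 1 + 1.0*(-0.9543 + 1.9193)
z^{k+1} = 0.131
Step 3: u-update.
u^{k+1} = 1.9193 - 0.9543 - 0.131 = 0.834
Step 4: Primal residual = |-0.9543 - 0.131| = 1.0853


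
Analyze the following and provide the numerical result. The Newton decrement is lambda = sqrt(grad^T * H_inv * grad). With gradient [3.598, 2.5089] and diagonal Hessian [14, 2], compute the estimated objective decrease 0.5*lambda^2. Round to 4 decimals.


Step 1: H is diagonal, so H^(-1) * g = [0.257, 1.2545].
Step 2: g^T H^(-1) g = sum_i g_i^2 / H_ii
  = (3.598)^2/14 + (2.5089)^2/2
  = 0.9247 + 3.1473 = 4.072
Step 3: Objective decrease = 0.5 * g^T H^(-1) g = 2.036


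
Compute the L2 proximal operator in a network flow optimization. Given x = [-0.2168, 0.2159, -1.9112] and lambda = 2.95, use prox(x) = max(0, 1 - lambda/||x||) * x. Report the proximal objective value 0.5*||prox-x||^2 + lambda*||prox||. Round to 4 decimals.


Step 1: Compute ||x||.
||x|| = 1.9355
Step 2: Compute scaling factor.
scale = max(0, 1 - 2.95/1.9355) = 0.0
Step 3: prox(x) = [-0.0, 0.0, -0.0]
||prox(x)|| = 0.0
Step 4: Proximal objective.
0.5*||prox-x||^2 = 1.8732
lambda*||prox|| = 0.0
Total = 1.8732


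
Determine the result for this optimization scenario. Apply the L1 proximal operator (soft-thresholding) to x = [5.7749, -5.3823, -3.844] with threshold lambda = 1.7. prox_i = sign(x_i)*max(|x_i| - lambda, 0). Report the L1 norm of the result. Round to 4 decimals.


Soft-thresholding with lambda = 1.7:
prox(5.7749) = sign(5.7749)*max(|5.7749| - 1.7, 0) = 4.0749
prox(-5.3823) = sign(-5.3823)*max(|-5.3823| - 1.7, 0) = -3.6823
prox(-3.844) = sign(-3.844)*max(|-3.844| - 1.7, 0) = -2.144
prox(x) = [4.0749, -3.6823, -2.144]
||prox(x)||_1 = 4.0749 + 3.6823 + 2.144 = 9.9012


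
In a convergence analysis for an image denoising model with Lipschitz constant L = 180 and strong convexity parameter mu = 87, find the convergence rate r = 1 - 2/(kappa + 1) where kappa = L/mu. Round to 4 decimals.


Step 1: Compute the condition number.
kappa = L/mu = 180/87 = 2.069
Step 2: Compute the convergence rate.
r = 1 - 2/(kappa + 1) = 1 - 2*mu/(L + mu) = (L - mu)/(L + mu) = 93/267 = 0.3483


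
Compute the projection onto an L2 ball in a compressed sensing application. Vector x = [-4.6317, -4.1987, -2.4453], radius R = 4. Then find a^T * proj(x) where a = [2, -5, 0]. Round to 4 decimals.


Step 1: Compute ||x|| (intermediates to 6 decimals).
||x|| = sqrt((-4.6317)^2 + (-4.1987)^2 + (-2.4453)^2) = 6.712765
Step 2: Project.
Since ||x|| > R, scale = R/||x|| = 4/6.712765 = 0.59588, proj(x) = scale * x
proj(x) = [-2.759937, -2.501921, -1.457105]
Step 3: Dot product.
a^T * proj(x) = 2*(-2.759937) - 5*(-2.501921) + 0*(-1.457105) = 6.9897


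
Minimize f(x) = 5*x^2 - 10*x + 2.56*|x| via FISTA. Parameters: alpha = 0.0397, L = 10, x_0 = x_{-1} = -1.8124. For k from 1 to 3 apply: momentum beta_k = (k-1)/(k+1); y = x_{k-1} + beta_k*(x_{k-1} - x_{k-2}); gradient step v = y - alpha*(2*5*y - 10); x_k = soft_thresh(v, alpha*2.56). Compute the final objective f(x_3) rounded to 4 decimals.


FISTA on f(x) = 5*x^2 - 10*x + 2.56*|x|
L = 10, alpha = 0.0397
Iteration 1: beta = 0.0, y = -1.8124 + 0.0*(-1.8124 + 1.8124) = -1.8124
  grad(y) = -28.124, v = y - alpha*grad = -0.6959
  prox(v) = soft_thresh(-0.6959, 0.1016) = -0.5942
Iteration 2: beta = 0.3333, y = -0.5942 + 0.3333*(-0.5942 + 1.8124) = -0.1882
  grad(y) = -11.8819, v = y - alpha*grad = 0.2835
  prox(v) = soft_thresh(0.2835, 0.1016) = 0.1819
Iteration 3: beta = 0.5, y = 0.1819 + 0.5*(0.1819 + 0.5942) = 0.57
  grad(y) = -4.3005, v = y - alpha*grad = 0.7407
  prox(v) = soft_thresh(0.7407, 0.1016) = 0.639
f(x_3) = 5*0.639^2 - 10*0.639 + 2.56*|0.639| = -2.7126


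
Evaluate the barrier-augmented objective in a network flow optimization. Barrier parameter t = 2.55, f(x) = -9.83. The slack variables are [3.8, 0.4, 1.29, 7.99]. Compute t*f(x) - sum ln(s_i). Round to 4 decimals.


Step 1: Compute log-barrier.
ln values: [1.335, -0.9163, 0.2546, 2.0782]
phi = -(1.335 - 0.9163 + 0.2546 + 2.0782) = -2.7515
Step 2: Compute augmented objective.
t*f(x) = 2.55*-9.83 = -25.0665
Total = -25.0665 - 2.7515 = -27.818


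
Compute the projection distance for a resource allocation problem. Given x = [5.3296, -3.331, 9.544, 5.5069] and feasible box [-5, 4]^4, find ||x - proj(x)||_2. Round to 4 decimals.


Project each component onto [-5, 4].
clip(5.3296) = 4.0, clip(-3.331) = -3.331, clip(9.544) = 4.0, clip(5.5069) = 4.0
Projection = [4.0, -3.331, 4.0, 4.0]
Squared diffs: [1.7678, 0.0, 30.7359, 2.2707]
Distance = sqrt(34.7744) = 5.897


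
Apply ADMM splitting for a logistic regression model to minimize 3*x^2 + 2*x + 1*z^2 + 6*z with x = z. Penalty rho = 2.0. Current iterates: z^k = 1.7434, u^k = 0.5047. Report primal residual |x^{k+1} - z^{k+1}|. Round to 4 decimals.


ADMM iteration with rho = 2.0, z^k = 1.7434, u^k = 0.5047
Step 1: x-update.
Minimize 3*x^2 + 2*x + (2.0/2)*(x - 1.7434 + 0.5047)^2
FOC: (2*3 + 2.0)*x = -2 + 2.0*(1.7434 - 0.5047)
x^{k+1} = 0.0597
Step 2: z-update.
Minimize 1*z^2 + 6*z + (2.0/2)*(0.0597 - z + 0.5047)^2
FOC: (2*1 + 2.0)*z = -6 + 2.0*(0.0597 + 0.5047)
z^{k+1} = -1.2178
Step 3: u-update.
u^{k+1} = 0.5047 + 0.0597 + 1.2178 = 1.7822
Step 4: Primal residual = |0.0597 + 1.2178| = 1.2775


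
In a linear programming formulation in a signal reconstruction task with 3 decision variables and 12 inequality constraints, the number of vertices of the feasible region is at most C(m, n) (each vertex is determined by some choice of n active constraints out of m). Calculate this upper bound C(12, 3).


Each vertex corresponds to some choice of n active constraints out of m, so the number of vertices is at most C(m, n) = m! / (n!(m-n)!).
m = 12, n = 3
Numerator: 12 * 11 * 10
Denominator: 3! = 6
C(12, 3) = 220


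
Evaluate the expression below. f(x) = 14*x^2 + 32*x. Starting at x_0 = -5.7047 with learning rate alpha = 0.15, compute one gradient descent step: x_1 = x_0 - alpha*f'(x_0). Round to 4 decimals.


We compute the gradient at x_0 and apply the update.
f'(x) = 28*x + 32
f'(-5.7047) = 28*-5.7047 + 32 = -127.7316
x_1 = -5.7047 - 0.15*-127.7316 = 13.455


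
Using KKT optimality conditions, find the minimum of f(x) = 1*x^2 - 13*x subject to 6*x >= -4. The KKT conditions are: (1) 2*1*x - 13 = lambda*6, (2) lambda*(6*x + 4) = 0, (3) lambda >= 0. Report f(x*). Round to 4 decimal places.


Step 1: Try lambda = 0 (constraint inactive).
Stationarity: 2*1*x - 13 = 0
x* = 13/(2*1) = 6.5
Check constraint: 6*6.5 = 39.0 >= -4 -- satisfied.
Step 2: Compute optimal value.
f(x*) = 1*6.5^2 - 13*6.5 = -42.25


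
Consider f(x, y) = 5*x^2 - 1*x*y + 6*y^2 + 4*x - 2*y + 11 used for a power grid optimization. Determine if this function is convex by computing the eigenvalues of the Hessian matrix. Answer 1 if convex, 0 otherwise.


The Hessian of f(x,y) = 5*x^2 - 1*x*y + 6*y^2 + 4*x - 2*y + 11 is:
H = [[10, -1], [-1, 12]]
Trace = 10 + 12 = 22
Determinant = 10*12 - (-1)^2 = 119
Discriminant = (22)^2 - 4*119 = 8.0
Eigenvalues: lambda_1 = 9.5858, lambda_2 = 12.4142
The function is convex.

1


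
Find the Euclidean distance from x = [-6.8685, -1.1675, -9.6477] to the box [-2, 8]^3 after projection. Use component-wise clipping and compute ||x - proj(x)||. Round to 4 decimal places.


Project each component onto [-2, 8].
clip(-6.8685) = -2.0, clip(-1.1675) = -1.1675, clip(-9.6477) = -2.0
Projection = [-2.0, -1.1675, -2.0]
Squared diffs: [23.7023, 0.0, 58.4873]
Distance = sqrt(82.1896) = 9.0658


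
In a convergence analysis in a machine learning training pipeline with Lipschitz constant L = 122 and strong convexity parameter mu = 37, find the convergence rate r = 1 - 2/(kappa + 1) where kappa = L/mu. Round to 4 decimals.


Step 1: Compute the condition number.
kappa = L/mu = 122/37 = 3.2973
Step 2: Compute the convergence rate.
r = 1 - 2/(kappa + 1) = 1 - 2*mu/(L + mu) = (L - mu)/(L + mu) = 85/159 = 0.5346


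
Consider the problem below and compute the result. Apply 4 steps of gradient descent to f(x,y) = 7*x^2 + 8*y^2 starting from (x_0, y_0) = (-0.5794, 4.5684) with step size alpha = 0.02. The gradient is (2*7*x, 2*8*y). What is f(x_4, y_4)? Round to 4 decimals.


Gradient descent on f(x,y) = 7*x^2 + 8*y^2.
Starting point: (-0.5794, 4.5684), alpha = 0.02
Step 1: grad_x = 2*7*-0.5794 = -8.1116, grad_y = 2*8*4.5684 = 73.0944
  x_1 = -0.5794 - 0.02*-8.1116 = -0.4172
  y_1 = 4.5684 - 0.02*73.0944 = 3.1065
Step 2: grad_x = 2*7*-0.4172 = -5.8404, grad_y = 2*8*3.1065 = 49.7042
  x_2 = -0.4172 - 0.02*-5.8404 = -0.3004
  y_2 = 3.1065 - 0.02*49.7042 = 2.1124
Step 3: grad_x = 2*7*-0.3004 = -4.2051, grad_y = 2*8*2.1124 = 33.7989
  x_3 = -0.3004 - 0.02*-4.2051 = -0.2163
  y_3 = 2.1124 - 0.02*33.7989 = 1.4365
Step 4: grad_x = 2*7*-0.2163 = -3.0276, grad_y = 2*8*1.4365 = 22.9832
  x_4 = -0.2163 - 0.02*-3.0276 = -0.1557
  y_4 = 1.4365 - 0.02*22.9832 = 0.9768
f(-0.1557, 0.9768) = 7*(-0.1557)^2 + 8*0.9768^2 = 7.8026


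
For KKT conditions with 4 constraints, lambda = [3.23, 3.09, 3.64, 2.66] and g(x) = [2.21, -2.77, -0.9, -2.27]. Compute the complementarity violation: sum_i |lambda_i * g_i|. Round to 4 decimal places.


KKT complementary slackness check:
lambda_1 * g_1 = 3.23 * 2.21 = 7.1383
lambda_2 * g_2 = 3.09 * -2.77 = -8.5593
lambda_3 * g_3 = 3.64 * -0.9 = -3.276
lambda_4 * g_4 = 2.66 * -2.27 = -6.0382
Total violation = 7.1383 + 8.5593 + 3.276 + 6.0382 = 25.0118


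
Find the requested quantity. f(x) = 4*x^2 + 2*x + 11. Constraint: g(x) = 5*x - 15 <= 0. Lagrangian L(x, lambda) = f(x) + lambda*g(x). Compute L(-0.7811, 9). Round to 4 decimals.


Step 1: Evaluate f(x).
f(-0.7811) = 4*(-0.7811)^2 + 2*(-0.7811) + 11 = 11.8783
Step 2: Evaluate g(x).
g(-0.7811) = 5*-0.7811 - 15 = -18.9055
Step 3: Compute Lagrangian.
L = 11.8783 + 9*-18.9055 = -158.2712


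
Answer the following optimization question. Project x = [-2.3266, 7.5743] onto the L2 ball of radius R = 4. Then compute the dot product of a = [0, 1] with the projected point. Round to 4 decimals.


Step 1: Compute ||x|| (intermediates to 6 decimals).
||x|| = sqrt((-2.3266)^2 + 7.5743^2) = 7.923578
Step 2: Project.
Since ||x|| > R, scale = R/||x|| = 4/7.923578 = 0.504822, proj(x) = scale * x
proj(x) = [-1.174519, 3.823673]
Step 3: Dot product.
a^T * proj(x) = 0*(-1.174519) + 1*3.823673 = 3.8237


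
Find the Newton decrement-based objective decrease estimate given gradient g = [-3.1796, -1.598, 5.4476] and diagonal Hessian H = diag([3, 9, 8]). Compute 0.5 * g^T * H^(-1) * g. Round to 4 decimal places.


Step 1: H is diagonal, so H^(-1) * g = [-1.0599, -0.1776, 0.681].
Step 2: g^T H^(-1) g = sum_i g_i^2 / H_ii
  = (-3.1796)^2/3 + (-1.598)^2/9 + (5.4476)^2/8
  = 3.37 + 0.2837 + 3.7095 = 7.3632
Step 3: Objective decrease = 0.5 * g^T H^(-1) g = 3.6816


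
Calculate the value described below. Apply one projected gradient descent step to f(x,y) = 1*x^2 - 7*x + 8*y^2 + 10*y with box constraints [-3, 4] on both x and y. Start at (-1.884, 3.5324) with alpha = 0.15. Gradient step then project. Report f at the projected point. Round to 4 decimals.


Step 1: Compute gradient at (-1.884, 3.5324).
grad_x = 2*1*-1.884 - 7 = -10.768
grad_y = 2*8*3.5324 + 10 = 66.5184
Step 2: Gradient step.
x_raw = -1.884 - 0.15*-10.768 = -0.2688
y_raw = 3.5324 - 0.15*66.5184 = -6.4454
Step 3: Project onto [-3, 4].
x_proj = clip(-0.2688) = -0.2688
y_proj = clip(-6.4454) = -3.0
Step 4: Evaluate f.
f(-0.2688, -3.0) = 43.9539


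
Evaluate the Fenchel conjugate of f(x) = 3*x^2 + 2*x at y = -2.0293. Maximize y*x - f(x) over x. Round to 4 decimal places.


f*(y) = sup_x {y*x - a*x^2 - b*x} = sup_x {(y-b)*x - a*x^2}
FOC: (y - b) - 2a*x = 0 => x* = (y - b)/(2a)
x* = (-2.0293 - 2)/(2*3) = -0.6716
f*(-2.0293) = (y-b)^2/(4a) = (-2.0293 - 2)^2/(4*3)
= 16.2353/12 = 1.3529


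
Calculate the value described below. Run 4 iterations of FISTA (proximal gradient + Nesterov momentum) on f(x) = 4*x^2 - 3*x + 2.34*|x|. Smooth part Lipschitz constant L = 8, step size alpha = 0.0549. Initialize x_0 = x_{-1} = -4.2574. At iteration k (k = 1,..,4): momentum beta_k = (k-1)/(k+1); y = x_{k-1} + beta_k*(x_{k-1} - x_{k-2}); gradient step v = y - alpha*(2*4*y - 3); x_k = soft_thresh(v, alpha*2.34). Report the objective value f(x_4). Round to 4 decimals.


FISTA on f(x) = 4*x^2 - 3*x + 2.34*|x|
L = 8, alpha = 0.0549
Iteration 1: beta = 0.0, y = -4.2574 + 0.0*(-4.2574 + 4.2574) = -4.2574
  grad(y) = -37.0592, v = y - alpha*grad = -2.2228
  prox(v) = soft_thresh(-2.2228, 0.1285) = -2.0944
Iteration 2: beta = 0.3333, y = -2.0944 + 0.3333*(-2.0944 + 4.2574) = -1.3734
  grad(y) = -13.987, v = y - alpha*grad = -0.6055
  prox(v) = soft_thresh(-0.6055, 0.1285) = -0.477
Iteration 3: beta = 0.5, y = -0.477 + 0.5*(-0.477 + 2.0944) = 0.3317
  grad(y) = -0.3468, v = y - alpha*grad = 0.3507
  prox(v) = soft_thresh(0.3507, 0.1285) = 0.2222
Iteration 4: beta = 0.6, y = 0.2222 + 0.6*(0.2222 + 0.477) = 0.6418
  grad(y) = 2.1342, v = y - alpha*grad = 0.5246
  prox(v) = soft_thresh(0.5246, 0.1285) = 0.3961
f(x_4) = 4*0.3961^2 - 3*0.3961 + 2.34*|0.3961| = 0.3663


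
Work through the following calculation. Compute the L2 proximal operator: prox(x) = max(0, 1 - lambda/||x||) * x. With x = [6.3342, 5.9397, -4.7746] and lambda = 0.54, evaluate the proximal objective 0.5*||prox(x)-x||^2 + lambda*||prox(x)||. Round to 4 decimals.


Step 1: Compute ||x||.
||x|| = 9.9095
Step 2: Compute scaling factor.
scale = max(0, 1 - 0.54/9.9095) = 0.9455
Step 3: prox(x) = [5.989, 5.616, -4.5144]
||prox(x)|| = 9.3695
Step 4: Proximal objective.
0.5*||prox-x||^2 = 0.1458
lambda*||prox|| = 5.0595
Total = 5.2054


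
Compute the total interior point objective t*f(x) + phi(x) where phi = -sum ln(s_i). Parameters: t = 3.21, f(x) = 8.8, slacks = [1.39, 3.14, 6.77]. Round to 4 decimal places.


Step 1: Compute log-barrier.
ln values: [0.3293, 1.1442, 1.9125]
phi = -(0.3293 + 1.1442 + 1.9125) = -3.386
Step 2: Compute augmented objective.
t*f(x) = 3.21*8.8 = 28.248
Total = 28.248 - 3.386 = 24.862


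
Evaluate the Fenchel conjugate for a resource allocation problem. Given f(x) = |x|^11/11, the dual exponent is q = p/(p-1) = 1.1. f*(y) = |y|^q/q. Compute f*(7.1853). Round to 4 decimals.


The conjugate exponent q satisfies 1/p + 1/q = 1.
p = 11, so q = 11/(11 - 1) = 1.1
|y|^q = 7.1853^1.1 = 8.7516
f*(7.1853) = 8.7516 / 1.1 = 7.956


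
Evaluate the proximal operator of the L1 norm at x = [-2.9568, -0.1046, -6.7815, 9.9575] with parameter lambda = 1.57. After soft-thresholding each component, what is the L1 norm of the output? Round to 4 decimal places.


Soft-thresholding with lambda = 1.57:
prox(-2.9568) = sign(-2.9568)*max(|-2.9568| - 1.57, 0) = -1.3868
prox(-0.1046) = sign(-0.1046)*max(|-0.1046| - 1.57, 0) = 0.0
prox(-6.7815) = sign(-6.7815)*max(|-6.7815| - 1.57, 0) = -5.2115
prox(9.9575) = sign(9.9575)*max(|9.9575| - 1.57, 0) = 8.3875
prox(x) = [-1.3868, 0.0, -5.2115, 8.3875]
||prox(x)||_1 = 1.3868 + 0.0 + 5.2115 + 8.3875 = 14.9858


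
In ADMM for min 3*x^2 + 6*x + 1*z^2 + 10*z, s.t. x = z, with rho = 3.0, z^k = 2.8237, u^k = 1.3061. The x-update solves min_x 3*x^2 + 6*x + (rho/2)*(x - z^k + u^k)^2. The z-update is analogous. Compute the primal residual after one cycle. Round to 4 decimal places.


ADMM iteration with rho = 3.0, z^k = 2.8237, u^k = 1.3061
Step 1: x-update.
Minimize 3*x^2 + 6*x + (3.0/2)*(x - 2.8237 + 1.3061)^2
FOC: (2*3 + 3.0)*x = -6 + 3.0*(2.8237 - 1.3061)
x^{k+1} = -0.1608
Step 2: z-update.
Minimize 1*z^2 + 10*z + (3.0/2)*(-0.1608 - z + 1.3061)^2
FOC: (2*1 + 3.0)*z = -10 + 3.0*(-0.1608 + 1.3061)
z^{k+1} = -1.3128
Step 3: u-update.
u^{k+1} = 1.3061 - 0.1608 + 1.3128 = 2.4581
Step 4: Primal residual = |-0.1608 + 1.3128| = 1.152


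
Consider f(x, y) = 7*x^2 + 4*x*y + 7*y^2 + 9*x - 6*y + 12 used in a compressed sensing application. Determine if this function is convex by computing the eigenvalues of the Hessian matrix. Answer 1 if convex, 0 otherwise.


The Hessian of f(x,y) = 7*x^2 + 4*x*y + 7*y^2 + 9*x - 6*y + 12 is:
H = [[14, 4], [4, 14]]
Trace = 14 + 14 = 28
Determinant = 14*14 - (4)^2 = 180
Discriminant = (28)^2 - 4*180 = 64.0
Eigenvalues: lambda_1 = 10.0, lambda_2 = 18.0
The function is convex.

1


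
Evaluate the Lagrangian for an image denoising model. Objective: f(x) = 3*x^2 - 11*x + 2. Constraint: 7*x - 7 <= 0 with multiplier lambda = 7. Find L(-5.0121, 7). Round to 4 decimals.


Step 1: Evaluate f(x).
f(-5.0121) = 3*(-5.0121)^2 - 11*(-5.0121) + 2 = 132.4965
Step 2: Evaluate g(x).
g(-5.0121) = 7*-5.0121 - 7 = -42.0847
Step 3: Compute Lagrangian.
L = 132.4965 + 7*-42.0847 = -162.0964


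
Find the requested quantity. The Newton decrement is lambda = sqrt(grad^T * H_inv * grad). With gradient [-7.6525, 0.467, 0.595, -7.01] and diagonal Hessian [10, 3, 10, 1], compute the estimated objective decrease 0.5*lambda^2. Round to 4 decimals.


Step 1: H is diagonal, so H^(-1) * g = [-0.7653, 0.1557, 0.0595, -7.01].
Step 2: g^T H^(-1) g = sum_i g_i^2 / H_ii
  = (-7.6525)^2/10 + (0.467)^2/3 + (0.595)^2/10 + (-7.01)^2/1
  = 5.8561 + 0.0727 + 0.0354 + 49.1401 = 55.1043
Step 3: Objective decrease = 0.5 * g^T H^(-1) g = 27.5521


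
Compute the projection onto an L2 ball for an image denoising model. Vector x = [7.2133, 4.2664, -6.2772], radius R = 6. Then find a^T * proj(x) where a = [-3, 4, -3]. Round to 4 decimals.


Step 1: Compute ||x|| (intermediates to 6 decimals).
||x|| = sqrt(7.2133^2 + 4.2664^2 + (-6.2772)^2) = 10.470774
Step 2: Project.
Since ||x|| > R, scale = R/||x|| = 6/10.470774 = 0.573024, proj(x) = scale * x
proj(x) = [4.133394, 2.44475, -3.596986]
Step 3: Dot product.
a^T * proj(x) = -3*4.133394 + 4*2.44475 - 3*(-3.596986) = 8.1698


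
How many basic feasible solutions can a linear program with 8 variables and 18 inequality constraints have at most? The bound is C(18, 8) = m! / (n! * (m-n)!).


Each vertex corresponds to some choice of n active constraints out of m, so the number of vertices is at most C(m, n) = m! / (n!(m-n)!).
m = 18, n = 8
Numerator: 18 * 17 * 16 * 15 * 14 * 13 * 12 * 11
Denominator: 8! = 40320
C(18, 8) = 43758


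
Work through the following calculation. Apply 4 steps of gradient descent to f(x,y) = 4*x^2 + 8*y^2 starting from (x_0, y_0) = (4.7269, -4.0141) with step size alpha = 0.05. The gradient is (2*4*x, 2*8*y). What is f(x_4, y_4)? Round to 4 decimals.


Gradient descent on f(x,y) = 4*x^2 + 8*y^2.
Starting point: (4.7269, -4.0141), alpha = 0.05
Step 1: grad_x = 2*4*4.7269 = 37.8152, grad_y = 2*8*-4.0141 = -64.2256
  x_1 = 4.7269 - 0.05*37.8152 = 2.8361
  y_1 = -4.0141 - 0.05*-64.2256 = -0.8028
Step 2: grad_x = 2*4*2.8361 = 22.6891, grad_y = 2*8*-0.8028 = -12.8451
  x_2 = 2.8361 - 0.05*22.6891 = 1.7017
  y_2 = -0.8028 - 0.05*-12.8451 = -0.1606
Step 3: grad_x = 2*4*1.7017 = 13.6135, grad_y = 2*8*-0.1606 = -2.569
  x_3 = 1.7017 - 0.05*13.6135 = 1.021
  y_3 = -0.1606 - 0.05*-2.569 = -0.0321
Step 4: grad_x = 2*4*1.021 = 8.1681, grad_y = 2*8*-0.0321 = -0.5138
  x_4 = 1.021 - 0.05*8.1681 = 0.6126
  y_4 = -0.0321 - 0.05*-0.5138 = -0.0064
f(0.6126, -0.0064) = 4*0.6126^2 + 8*(-0.0064)^2 = 1.5015


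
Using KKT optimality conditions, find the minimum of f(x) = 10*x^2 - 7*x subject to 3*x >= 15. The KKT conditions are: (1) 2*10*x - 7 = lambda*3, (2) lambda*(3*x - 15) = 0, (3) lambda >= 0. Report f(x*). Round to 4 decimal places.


Step 1: Try lambda = 0 (constraint inactive).
x_unc = 7/(2*10) = 0.35
Check: 3*0.35 = 1.05 < 15 -- violated!
Step 2: Constraint must be active: 3*x = 15
x* = 15/3 = 5.0
lambda = (2*10*5.0 - 7)/3 = 31.0
Step 3: Compute optimal value.
f(x*) = 10*5.0^2 - 7*5.0 = 215.0


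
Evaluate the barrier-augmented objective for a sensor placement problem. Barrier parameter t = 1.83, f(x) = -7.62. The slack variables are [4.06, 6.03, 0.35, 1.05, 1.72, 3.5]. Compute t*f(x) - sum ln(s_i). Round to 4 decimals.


Step 1: Compute log-barrier.
ln values: [1.4012, 1.7967, -1.0498, 0.0488, 0.5423, 1.2528]
phi = -(1.4012 + 1.7967 - 1.0498 + 0.0488 + 0.5423 + 1.2528) = -3.992
Step 2: Compute augmented objective.
t*f(x) = 1.83*-7.62 = -13.9446
Total = -13.9446 - 3.992 = -17.9366


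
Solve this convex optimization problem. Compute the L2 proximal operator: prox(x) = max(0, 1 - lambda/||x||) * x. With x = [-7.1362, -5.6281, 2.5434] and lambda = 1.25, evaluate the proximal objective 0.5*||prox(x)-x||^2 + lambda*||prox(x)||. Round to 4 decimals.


Step 1: Compute ||x||.
||x|| = 9.4377
Step 2: Compute scaling factor.
scale = max(0, 1 - 1.25/9.4377) = 0.8676
Step 3: prox(x) = [-6.191, -4.8827, 2.2065]
||prox(x)|| = 8.1877
Step 4: Proximal objective.
0.5*||prox-x||^2 = 0.7813
lambda*||prox|| = 10.2346
Total = 11.0158


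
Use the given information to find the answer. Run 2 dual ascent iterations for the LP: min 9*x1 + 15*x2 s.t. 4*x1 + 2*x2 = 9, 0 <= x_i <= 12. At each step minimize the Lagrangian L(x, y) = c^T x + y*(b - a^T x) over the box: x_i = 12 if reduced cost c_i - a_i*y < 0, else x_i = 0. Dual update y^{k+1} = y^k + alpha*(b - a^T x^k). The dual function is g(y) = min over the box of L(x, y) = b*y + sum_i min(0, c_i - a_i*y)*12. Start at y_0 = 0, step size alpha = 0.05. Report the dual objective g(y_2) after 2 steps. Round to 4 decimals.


Dual ascent for LP: min 9*x1 + 15*x2, 4*x1 + 2*x2 = 9, 0 <= x_i <= 12
Step 1: y^k = 0.0, reduced costs: (9.0, 15.0)
  x^k = (0.0, 0.0), subgradient = b - a^T x = 9.0
  y^{k+1} = 0.0 + 0.05*9.0 = 0.45
Step 2: y^k = 0.45, reduced costs: (7.2, 14.1)
  x^k = (0.0, 0.0), subgradient = b - a^T x = 9.0
  y^{k+1} = 0.45 + 0.05*9.0 = 0.9
Dual objective at y_2 = 0.9: reduced costs (5.4, 13.2), box minimizer x = (0.0, 0.0)
g(y_2) = b*y + (c1 - a1*y)*x1 + (c2 - a2*y)*x2 = 9*0.9 + 5.4*0.0 + 13.2*0.0 = 8.1 + 0.0 + 0.0 = 8.1
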